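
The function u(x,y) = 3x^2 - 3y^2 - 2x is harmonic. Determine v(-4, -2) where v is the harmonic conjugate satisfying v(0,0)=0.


Step 1: v_x = -u_y = 6y + 0
Step 2: v_y = u_x = 6x - 2
Step 3: v = 6xy - 2y + C
Step 4: v(0,0) = 0 => C = 0
Step 5: v(-4, -2) = 52

52


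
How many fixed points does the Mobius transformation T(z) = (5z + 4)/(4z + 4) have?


Step 1: Fixed points satisfy T(z) = z
Step 2: 4z^2 - z - 4 = 0
Step 3: Discriminant = (-1)^2 - 4*4*(-4) = 65
Step 4: Number of fixed points = 2

2


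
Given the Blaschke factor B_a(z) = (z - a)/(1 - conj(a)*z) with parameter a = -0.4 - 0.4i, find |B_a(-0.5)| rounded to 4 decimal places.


Step 1: Numerator z0 - a = -0.5 - (-0.4 - 0.4i) = -0.1 + 0.4i
Step 2: Denominator 1 - conj(a)*z0 = 1 - (-0.4 + 0.4i)*(-0.5) = 0.8 + 0.2i
Step 3: |z0 - a|^2 = (-0.1)^2 + 0.4^2 = 0.17; |1 - conj(a)*z0|^2 = 0.8^2 + 0.2^2 = 0.68
Step 4: |B_a(-0.5)| = sqrt(0.17 / 0.68) = sqrt(0.25)
Step 5: = 0.5

0.5


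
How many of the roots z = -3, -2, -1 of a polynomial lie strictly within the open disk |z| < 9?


Step 1: Check each root:
  z = -3: |-3| = 3 < 9
  z = -2: |-2| = 2 < 9
  z = -1: |-1| = 1 < 9
Step 2: Count = 3

3


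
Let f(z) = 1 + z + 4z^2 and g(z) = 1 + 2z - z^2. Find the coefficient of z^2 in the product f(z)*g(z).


Step 1: z^2 term in f*g comes from: (1)*(-z^2) + (z)*(2z) + (4z^2)*(1)
Step 2: = -1 + 2 + 4
Step 3: = 5

5


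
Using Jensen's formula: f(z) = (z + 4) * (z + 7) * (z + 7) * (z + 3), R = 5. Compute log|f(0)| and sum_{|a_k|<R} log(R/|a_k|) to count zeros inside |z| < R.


Jensen's formula: (1/2pi)*integral log|f(Re^it)|dt = log|f(0)| + sum_{|a_k|<R} log(R/|a_k|)
Step 1: f(0) = 4 * 7 * 7 * 3 = 588
Step 2: log|f(0)| = log|-4| + log|-7| + log|-7| + log|-3| = 6.3767
Step 3: Zeros inside |z| < 5: -4, -3
Step 4: Jensen sum = log(5/4) + log(5/3) = 0.734
Step 5: n(R) = number of terms in the Jensen sum = count of zeros inside |z| < 5 = 2

2


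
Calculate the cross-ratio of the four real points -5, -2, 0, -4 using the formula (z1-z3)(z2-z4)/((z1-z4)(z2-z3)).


Step 1: (z1-z3)(z2-z4) = (-5) * 2 = -10
Step 2: (z1-z4)(z2-z3) = (-1) * (-2) = 2
Step 3: Cross-ratio = -10/2 = -5

-5


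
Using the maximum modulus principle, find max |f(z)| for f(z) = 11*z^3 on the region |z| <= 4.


Step 1: On |z| = 4, |f(z)| = 11 * |z|^3 = 11 * 4^3
Step 2: By maximum modulus principle, maximum is on boundary.
Step 3: Maximum = 11 * 64 = 704

704


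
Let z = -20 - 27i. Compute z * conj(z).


Step 1: conj(z) = -20 + 27i
Step 2: z * conj(z) = (-20)^2 + (-27)^2
Step 3: = 400 + 729 = 1129

1129


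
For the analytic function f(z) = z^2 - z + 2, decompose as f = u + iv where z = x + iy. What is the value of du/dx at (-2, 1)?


Step 1: f(z) = (x+iy)^2 - (x+iy) + 2
Step 2: u = (x^2 - y^2) - x + 2
Step 3: u_x = 2x - 1
Step 4: At (-2, 1): u_x = -4 - 1 = -5

-5


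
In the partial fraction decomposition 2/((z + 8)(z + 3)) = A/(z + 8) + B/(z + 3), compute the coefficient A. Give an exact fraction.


Step 1: Multiply both sides by (z + 8) and set z = -8
Step 2: A = 2 / (-8 + 3)
Step 3: A = 2 / (-5)
Step 4: A = -2/5

-2/5


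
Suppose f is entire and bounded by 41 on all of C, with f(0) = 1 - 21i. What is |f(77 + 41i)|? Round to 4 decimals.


Step 1: By Liouville's theorem, a bounded entire function is constant.
Step 2: f(z) = f(0) = 1 - 21i for all z.
Step 3: |f(w)| = |1 - 21i| = sqrt(1 + 441)
Step 4: = 21.0238

21.0238


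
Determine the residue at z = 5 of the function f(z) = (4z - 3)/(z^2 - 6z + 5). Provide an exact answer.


Step 1: Q(z) = z^2 - 6z + 5 = (z - 5)(z - 1)
Step 2: Q'(z) = 2z - 6
Step 3: Q'(5) = 4, P(5) = 17
Step 4: Res = P(5)/Q'(5) = 17/4 = 17/4

17/4


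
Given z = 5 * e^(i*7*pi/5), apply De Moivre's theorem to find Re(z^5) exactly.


Step 1: By De Moivre's theorem, z^5 = 5^5 * e^(i*5*7*pi/5) = 3125 * (cos(7*pi) + i*sin(7*pi))
Step 2: |z|^5 = 5^5 = 3125
Step 3: Reduce the angle mod 2*pi: 7*pi - 6*pi = pi
Step 4: cos(pi) = -1
Step 5: Re(z^5) = 3125 * (-1) = -3125

-3125


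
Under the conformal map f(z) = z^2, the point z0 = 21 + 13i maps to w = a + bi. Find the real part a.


Step 1: z0 = 21 + 13i
Step 2: z0^2 = 21^2 - 13^2 + 546i
Step 3: real part = 441 - 169 = 272

272


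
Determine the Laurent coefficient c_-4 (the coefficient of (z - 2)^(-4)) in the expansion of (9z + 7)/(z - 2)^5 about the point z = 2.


Step 1: Write the numerator in powers of (z - 2): 9z + 7 = 9(z - 2) + (9*2 + 7) = 9(z - 2) + 25
Step 2: Divide by (z - 2)^5: f(z) = 25(z - 2)^(-5) + 9(z - 2)^(-4)
Step 3: This finite sum is the Laurent series of f about z = 2.
Step 4: Coefficient of (z - 2)^(-4) = coefficient of (z - 2) in the re-centred numerator = 9

9


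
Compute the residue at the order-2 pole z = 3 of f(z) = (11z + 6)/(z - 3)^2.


Step 1: Pole of order 2 at z = 3
Step 2: Res = lim d/dz [(z - 3)^2 * f(z)] as z -> 3
Step 3: (z - 3)^2 * f(z) = 11z + 6
Step 4: d/dz[11z + 6] = 11

11


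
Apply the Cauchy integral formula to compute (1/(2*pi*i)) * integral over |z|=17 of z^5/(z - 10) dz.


Step 1: f(z) = z^5, a = 10 is inside |z| = 17
Step 2: By Cauchy integral formula: (1/(2pi*i)) * integral = f(a)
Step 3: f(10) = 10^5 = 100000

100000


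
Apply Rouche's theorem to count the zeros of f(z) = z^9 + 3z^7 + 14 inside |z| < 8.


Step 1: On |z| = 8 the three terms have sizes |z^9| = 8^9 = 134217728, |3z^7| = 3*8^7 = 6291456, |14| = 14
Step 2: The dominant term is g(z) = z^9; let h(z) = 3z^7 + 14 so f = g + h
Step 3: On |z| = 8: |g| = 134217728 and |h| <= 6291456 + 14 = 6291470
Step 4: Since 134217728 > 6291470, |h| < |g| on |z| = 8, so by Rouche f has the same number of zeros as g inside |z| < 8
Step 5: g(z) = z^9 has 9 zeros (all at the origin) inside |z| < 8. Answer = 9

9


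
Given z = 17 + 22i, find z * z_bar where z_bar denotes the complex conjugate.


Step 1: conj(z) = 17 - 22i
Step 2: z * conj(z) = 17^2 + 22^2
Step 3: = 289 + 484 = 773

773


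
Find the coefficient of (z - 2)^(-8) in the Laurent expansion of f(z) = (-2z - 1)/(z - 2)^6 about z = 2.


Step 1: Write the numerator in powers of (z - 2): -2z - 1 = -2(z - 2) + (-2*2 - 1) = -2(z - 2) - 5
Step 2: Divide by (z - 2)^6: f(z) = -5(z - 2)^(-6) - 2(z - 2)^(-5)
Step 3: This finite sum is the Laurent series of f about z = 2.
Step 4: Only the powers -6 and -5 appear, so the coefficient of (z - 2)^(-8) = 0

0


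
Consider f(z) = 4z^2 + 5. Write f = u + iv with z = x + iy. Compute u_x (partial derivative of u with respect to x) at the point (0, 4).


Step 1: f(z) = 4(x+iy)^2 + 5
Step 2: u = 4(x^2 - y^2) + 5
Step 3: u_x = 8x + 0
Step 4: At (0, 4): u_x = 0 + 0 = 0

0


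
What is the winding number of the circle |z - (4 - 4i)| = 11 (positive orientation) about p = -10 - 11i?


Step 1: Center c = (4, -4), radius = 11
Step 2: |p - c|^2 = (-14)^2 + (-7)^2 = 245
Step 3: r^2 = 121
Step 4: |p-c| > r so winding number = 0

0


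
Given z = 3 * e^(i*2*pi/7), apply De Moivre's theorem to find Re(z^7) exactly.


Step 1: By De Moivre's theorem, z^7 = 3^7 * e^(i*7*2*pi/7) = 2187 * (cos(2*pi) + i*sin(2*pi))
Step 2: |z|^7 = 3^7 = 2187
Step 3: Reduce the angle mod 2*pi: 2*pi - 2*pi = 0
Step 4: cos(0) = 1
Step 5: Re(z^7) = 2187 * 1 = 2187

2187


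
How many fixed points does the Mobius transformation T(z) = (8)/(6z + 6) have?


Step 1: Fixed points satisfy T(z) = z
Step 2: 6z^2 + 6z - 8 = 0
Step 3: Discriminant = 6^2 - 4*6*(-8) = 228
Step 4: Number of fixed points = 2

2


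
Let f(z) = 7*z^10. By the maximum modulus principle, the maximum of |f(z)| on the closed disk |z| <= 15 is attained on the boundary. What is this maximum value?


Step 1: On |z| = 15, |f(z)| = 7 * |z|^10 = 7 * 15^10
Step 2: By maximum modulus principle, maximum is on boundary.
Step 3: Maximum = 7 * 576650390625 = 4036552734375

4036552734375


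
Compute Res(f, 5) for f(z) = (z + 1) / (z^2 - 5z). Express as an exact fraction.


Step 1: Q(z) = z^2 - 5z = (z - 5)(z)
Step 2: Q'(z) = 2z - 5
Step 3: Q'(5) = 5, P(5) = 6
Step 4: Res = P(5)/Q'(5) = 6/5 = 6/5

6/5


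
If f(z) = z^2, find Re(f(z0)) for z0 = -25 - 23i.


Step 1: z0 = -25 - 23i
Step 2: z0^2 = (-25)^2 - (-23)^2 + 1150i
Step 3: real part = 625 - 529 = 96

96


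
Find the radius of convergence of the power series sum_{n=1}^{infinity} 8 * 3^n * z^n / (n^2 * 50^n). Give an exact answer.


Step 1: General term a_n = 8 * 3^n / (n^2 * 50^n)
Step 2: By the root test, |a_n|^(1/n) = 8^(1/n) * 3 / (n^(2/n) * 50) -> 3/50 as n -> infinity (since 8^(1/n) -> 1 and n^(2/n) -> 1)
Step 3: R = 1/lim|a_n|^(1/n) = 50/3

50/3


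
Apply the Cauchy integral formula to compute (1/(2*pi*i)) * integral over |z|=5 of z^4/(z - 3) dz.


Step 1: f(z) = z^4, a = 3 is inside |z| = 5
Step 2: By Cauchy integral formula: (1/(2pi*i)) * integral = f(a)
Step 3: f(3) = 3^4 = 81

81


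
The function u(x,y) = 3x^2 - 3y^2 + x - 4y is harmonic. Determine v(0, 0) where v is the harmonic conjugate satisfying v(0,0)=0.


Step 1: v_x = -u_y = 6y + 4
Step 2: v_y = u_x = 6x + 1
Step 3: v = 6xy + 4x + y + C
Step 4: v(0,0) = 0 => C = 0
Step 5: v(0, 0) = 0

0


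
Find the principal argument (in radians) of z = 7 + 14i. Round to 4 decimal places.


Step 1: z = 7 + 14i
Step 2: arg(z) = atan2(14, 7)
Step 3: arg(z) = 1.1071

1.1071


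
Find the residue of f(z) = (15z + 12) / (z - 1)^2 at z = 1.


Step 1: Pole of order 2 at z = 1
Step 2: Res = lim d/dz [(z - 1)^2 * f(z)] as z -> 1
Step 3: (z - 1)^2 * f(z) = 15z + 12
Step 4: d/dz[15z + 12] = 15

15


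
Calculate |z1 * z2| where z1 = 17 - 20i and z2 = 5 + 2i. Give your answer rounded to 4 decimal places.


Step 1: |z1| = sqrt(17^2 + (-20)^2) = sqrt(689)
Step 2: |z2| = sqrt(5^2 + 2^2) = sqrt(29)
Step 3: |z1*z2| = |z1|*|z2| = sqrt(689) * sqrt(29) = sqrt(689 * 29) = sqrt(19981)
Step 4: = 141.3542

141.3542


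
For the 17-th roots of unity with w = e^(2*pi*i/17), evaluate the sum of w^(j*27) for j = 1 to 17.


Step 1: The sum sum_{j=1}^{n} w^(k*j) equals n if n | k, else 0.
Step 2: Here n = 17, k = 27
Step 3: Does n divide k? 17 | 27 -> False
Step 4: Sum = 0

0


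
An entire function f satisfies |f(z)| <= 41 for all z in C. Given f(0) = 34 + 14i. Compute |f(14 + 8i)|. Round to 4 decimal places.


Step 1: By Liouville's theorem, a bounded entire function is constant.
Step 2: f(z) = f(0) = 34 + 14i for all z.
Step 3: |f(w)| = |34 + 14i| = sqrt(1156 + 196)
Step 4: = 36.7696

36.7696


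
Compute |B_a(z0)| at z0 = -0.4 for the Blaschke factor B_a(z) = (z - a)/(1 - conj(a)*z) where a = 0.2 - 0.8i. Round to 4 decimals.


Step 1: Numerator z0 - a = -0.4 - (0.2 - 0.8i) = -0.6 + 0.8i
Step 2: Denominator 1 - conj(a)*z0 = 1 - (0.2 + 0.8i)*(-0.4) = 1.08 + 0.32i
Step 3: |z0 - a|^2 = (-0.6)^2 + 0.8^2 = 1; |1 - conj(a)*z0|^2 = 1.08^2 + 0.32^2 = 1.2688
Step 4: |B_a(-0.4)| = sqrt(1 / 1.2688) = sqrt(0.788146)
Step 5: = 0.8878

0.8878


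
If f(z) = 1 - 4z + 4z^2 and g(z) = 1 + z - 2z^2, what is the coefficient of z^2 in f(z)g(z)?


Step 1: z^2 term in f*g comes from: (1)*(-2z^2) + (-4z)*(z) + (4z^2)*(1)
Step 2: = -2 - 4 + 4
Step 3: = -2

-2


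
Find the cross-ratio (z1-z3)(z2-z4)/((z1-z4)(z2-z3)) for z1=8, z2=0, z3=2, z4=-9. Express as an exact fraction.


Step 1: (z1-z3)(z2-z4) = 6 * 9 = 54
Step 2: (z1-z4)(z2-z3) = 17 * (-2) = -34
Step 3: Cross-ratio = -54/34 = -27/17

-27/17


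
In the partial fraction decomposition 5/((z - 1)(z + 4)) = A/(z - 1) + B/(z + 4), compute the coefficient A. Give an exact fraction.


Step 1: Multiply both sides by (z - 1) and set z = 1
Step 2: A = 5 / (1 + 4)
Step 3: A = 5 / 5
Step 4: A = 1

1


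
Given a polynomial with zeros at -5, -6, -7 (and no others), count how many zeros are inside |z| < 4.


Step 1: Check each root:
  z = -5: |-5| = 5 >= 4
  z = -6: |-6| = 6 >= 4
  z = -7: |-7| = 7 >= 4
Step 2: Count = 0

0


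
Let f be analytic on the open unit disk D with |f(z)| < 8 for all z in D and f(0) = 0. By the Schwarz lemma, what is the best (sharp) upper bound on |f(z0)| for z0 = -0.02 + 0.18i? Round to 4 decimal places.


Step 1: g = f/8 maps D -> D with g(0) = 0, so by the Schwarz lemma |g(z)| <= |z|, i.e. |f(z)| <= 8|z|; this is sharp (f(z) = 8z).
Step 2: |z0|^2 = (-0.02)^2 + 0.18^2 = 0.0328
Step 3: |z0| = sqrt(0.0328) = 0.181108
Step 4: Best bound = 8 * |z0| = 8 * 0.181108 = 1.4489

1.4489


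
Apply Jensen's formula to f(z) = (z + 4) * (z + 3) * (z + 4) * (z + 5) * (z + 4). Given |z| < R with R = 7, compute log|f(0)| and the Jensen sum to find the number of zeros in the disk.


Jensen's formula: (1/2pi)*integral log|f(Re^it)|dt = log|f(0)| + sum_{|a_k|<R} log(R/|a_k|)
Step 1: f(0) = 4 * 3 * 4 * 5 * 4 = 960
Step 2: log|f(0)| = log|-4| + log|-3| + log|-4| + log|-5| + log|-4| = 6.8669
Step 3: Zeros inside |z| < 7: -4, -3, -4, -5, -4
Step 4: Jensen sum = log(7/4) + log(7/3) + log(7/4) + log(7/5) + log(7/4) = 2.8626
Step 5: n(R) = number of terms in the Jensen sum = count of zeros inside |z| < 7 = 5

5


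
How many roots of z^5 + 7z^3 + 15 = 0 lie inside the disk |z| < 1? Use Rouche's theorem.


Step 1: On |z| = 1 the three terms have sizes |z^5| = 1^5 = 1, |7z^3| = 7*1^3 = 7, |15| = 15
Step 2: The dominant term is g(z) = 15; let h(z) = z^5 + 7z^3 so f = g + h
Step 3: On |z| = 1: |g| = 15 and |h| <= 1 + 7 = 8
Step 4: Since 15 > 8, |h| < |g| on |z| = 1, so by Rouche f has the same number of zeros as g inside |z| < 1
Step 5: g(z) = 15 is a nonzero constant with no zeros inside |z| < 1. Answer = 0

0


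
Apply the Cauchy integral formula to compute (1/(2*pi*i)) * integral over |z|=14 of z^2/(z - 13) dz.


Step 1: f(z) = z^2, a = 13 is inside |z| = 14
Step 2: By Cauchy integral formula: (1/(2pi*i)) * integral = f(a)
Step 3: f(13) = 13^2 = 169

169


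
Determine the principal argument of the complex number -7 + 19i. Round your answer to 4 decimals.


Step 1: z = -7 + 19i
Step 2: arg(z) = atan2(19, -7)
Step 3: arg(z) = 1.9238

1.9238


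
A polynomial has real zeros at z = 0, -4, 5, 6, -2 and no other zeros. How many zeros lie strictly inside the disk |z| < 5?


Step 1: Check each root:
  z = 0: |0| = 0 < 5
  z = -4: |-4| = 4 < 5
  z = 5: |5| = 5 >= 5
  z = 6: |6| = 6 >= 5
  z = -2: |-2| = 2 < 5
Step 2: Count = 3

3


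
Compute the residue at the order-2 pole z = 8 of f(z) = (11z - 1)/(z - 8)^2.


Step 1: Pole of order 2 at z = 8
Step 2: Res = lim d/dz [(z - 8)^2 * f(z)] as z -> 8
Step 3: (z - 8)^2 * f(z) = 11z - 1
Step 4: d/dz[11z - 1] = 11

11


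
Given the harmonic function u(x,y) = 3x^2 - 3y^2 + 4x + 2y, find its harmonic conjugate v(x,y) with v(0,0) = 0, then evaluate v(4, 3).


Step 1: v_x = -u_y = 6y - 2
Step 2: v_y = u_x = 6x + 4
Step 3: v = 6xy - 2x + 4y + C
Step 4: v(0,0) = 0 => C = 0
Step 5: v(4, 3) = 76

76


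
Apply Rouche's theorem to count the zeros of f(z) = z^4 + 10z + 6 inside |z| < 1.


Step 1: On |z| = 1 the three terms have sizes |z^4| = 1^4 = 1, |10z| = 10*1 = 10, |6| = 6
Step 2: The dominant term is g(z) = 10z; let h(z) = z^4 + 6 so f = g + h
Step 3: On |z| = 1: |g| = 10 and |h| <= 1 + 6 = 7
Step 4: Since 10 > 7, |h| < |g| on |z| = 1, so by Rouche f has the same number of zeros as g inside |z| < 1
Step 5: g(z) = 10z has 1 zero (at the origin, multiplicity 1) inside |z| < 1. Answer = 1

1


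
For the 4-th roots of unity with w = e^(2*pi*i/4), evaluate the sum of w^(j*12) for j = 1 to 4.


Step 1: The sum sum_{j=1}^{n} w^(k*j) equals n if n | k, else 0.
Step 2: Here n = 4, k = 12
Step 3: Does n divide k? 4 | 12 -> True
Step 4: Sum = 4

4


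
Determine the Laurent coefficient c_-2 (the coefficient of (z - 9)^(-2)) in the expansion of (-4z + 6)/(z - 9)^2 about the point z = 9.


Step 1: Write the numerator in powers of (z - 9): -4z + 6 = -4(z - 9) + (-4*9 + 6) = -4(z - 9) - 30
Step 2: Divide by (z - 9)^2: f(z) = -30(z - 9)^(-2) - 4(z - 9)^(-1)
Step 3: This finite sum is the Laurent series of f about z = 9.
Step 4: Coefficient of (z - 9)^(-2) = -4*9 + 6 = -30

-30


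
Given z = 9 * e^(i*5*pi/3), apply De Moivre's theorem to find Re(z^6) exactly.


Step 1: By De Moivre's theorem, z^6 = 9^6 * e^(i*6*5*pi/3) = 531441 * (cos(10*pi) + i*sin(10*pi))
Step 2: |z|^6 = 9^6 = 531441
Step 3: Reduce the angle mod 2*pi: 10*pi - 10*pi = 0
Step 4: cos(0) = 1
Step 5: Re(z^6) = 531441 * 1 = 531441

531441


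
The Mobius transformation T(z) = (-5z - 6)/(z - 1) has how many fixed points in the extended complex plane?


Step 1: Fixed points satisfy T(z) = z
Step 2: z^2 + 4z + 6 = 0
Step 3: Discriminant = 4^2 - 4*1*6 = -8
Step 4: Number of fixed points = 2

2


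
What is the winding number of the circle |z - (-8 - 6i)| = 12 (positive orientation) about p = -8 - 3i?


Step 1: Center c = (-8, -6), radius = 12
Step 2: |p - c|^2 = 0^2 + 3^2 = 9
Step 3: r^2 = 144
Step 4: |p-c| < r so winding number = 1

1


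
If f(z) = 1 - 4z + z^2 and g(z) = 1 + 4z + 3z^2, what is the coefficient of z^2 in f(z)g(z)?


Step 1: z^2 term in f*g comes from: (1)*(3z^2) + (-4z)*(4z) + (z^2)*(1)
Step 2: = 3 - 16 + 1
Step 3: = -12

-12


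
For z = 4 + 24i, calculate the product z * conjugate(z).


Step 1: conj(z) = 4 - 24i
Step 2: z * conj(z) = 4^2 + 24^2
Step 3: = 16 + 576 = 592

592


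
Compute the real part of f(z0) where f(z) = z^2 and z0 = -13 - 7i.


Step 1: z0 = -13 - 7i
Step 2: z0^2 = (-13)^2 - (-7)^2 + 182i
Step 3: real part = 169 - 49 = 120

120


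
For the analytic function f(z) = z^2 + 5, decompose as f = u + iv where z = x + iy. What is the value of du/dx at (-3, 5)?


Step 1: f(z) = (x+iy)^2 + 5
Step 2: u = (x^2 - y^2) + 5
Step 3: u_x = 2x + 0
Step 4: At (-3, 5): u_x = -6 + 0 = -6

-6


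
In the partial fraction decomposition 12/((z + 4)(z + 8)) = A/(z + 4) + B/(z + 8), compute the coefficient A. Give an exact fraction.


Step 1: Multiply both sides by (z + 4) and set z = -4
Step 2: A = 12 / (-4 + 8)
Step 3: A = 12 / 4
Step 4: A = 3

3


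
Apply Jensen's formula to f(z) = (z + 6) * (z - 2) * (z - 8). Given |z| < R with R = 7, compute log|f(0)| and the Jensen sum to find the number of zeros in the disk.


Jensen's formula: (1/2pi)*integral log|f(Re^it)|dt = log|f(0)| + sum_{|a_k|<R} log(R/|a_k|)
Step 1: f(0) = 6 * (-2) * (-8) = 96
Step 2: log|f(0)| = log|-6| + log|2| + log|8| = 4.5643
Step 3: Zeros inside |z| < 7: -6, 2
Step 4: Jensen sum = log(7/6) + log(7/2) = 1.4069
Step 5: n(R) = number of terms in the Jensen sum = count of zeros inside |z| < 7 = 2

2


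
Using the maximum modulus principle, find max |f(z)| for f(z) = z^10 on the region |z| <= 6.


Step 1: On |z| = 6, |f(z)| = |z|^10 = 6^10
Step 2: By maximum modulus principle, maximum is on boundary.
Step 3: Maximum = 60466176 = 60466176

60466176


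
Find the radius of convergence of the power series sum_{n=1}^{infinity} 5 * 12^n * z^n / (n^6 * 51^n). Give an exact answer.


Step 1: General term a_n = 5 * 12^n / (n^6 * 51^n)
Step 2: By the root test, |a_n|^(1/n) = 5^(1/n) * 12 / (n^(6/n) * 51) -> 12/51 as n -> infinity (since 5^(1/n) -> 1 and n^(6/n) -> 1)
Step 3: R = 1/lim|a_n|^(1/n) = 51/12 = 17/4

17/4


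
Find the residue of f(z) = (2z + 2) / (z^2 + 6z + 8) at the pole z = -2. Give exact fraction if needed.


Step 1: Q(z) = z^2 + 6z + 8 = (z + 2)(z + 4)
Step 2: Q'(z) = 2z + 6
Step 3: Q'(-2) = 2, P(-2) = -2
Step 4: Res = P(-2)/Q'(-2) = -2/2 = -1

-1


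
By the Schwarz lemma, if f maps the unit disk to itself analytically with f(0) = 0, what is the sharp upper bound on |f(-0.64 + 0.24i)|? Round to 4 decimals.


Step 1: Schwarz lemma: if f: D -> D is analytic with f(0) = 0, then |f(z)| <= |z| for all z in D, and this is sharp (f(z) = z).
Step 2: |z0|^2 = (-0.64)^2 + 0.24^2 = 0.4672
Step 3: |z0| = sqrt(0.4672) = 0.68352
Step 4: Best bound = |z0| = 0.6835

0.6835


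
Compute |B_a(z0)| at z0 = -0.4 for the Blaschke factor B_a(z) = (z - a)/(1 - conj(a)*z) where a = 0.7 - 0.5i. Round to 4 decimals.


Step 1: Numerator z0 - a = -0.4 - (0.7 - 0.5i) = -1.1 + 0.5i
Step 2: Denominator 1 - conj(a)*z0 = 1 - (0.7 + 0.5i)*(-0.4) = 1.28 + 0.2i
Step 3: |z0 - a|^2 = (-1.1)^2 + 0.5^2 = 1.46; |1 - conj(a)*z0|^2 = 1.28^2 + 0.2^2 = 1.6784
Step 4: |B_a(-0.4)| = sqrt(1.46 / 1.6784) = sqrt(0.869876)
Step 5: = 0.9327

0.9327


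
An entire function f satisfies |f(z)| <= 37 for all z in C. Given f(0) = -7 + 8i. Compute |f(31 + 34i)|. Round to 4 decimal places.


Step 1: By Liouville's theorem, a bounded entire function is constant.
Step 2: f(z) = f(0) = -7 + 8i for all z.
Step 3: |f(w)| = |-7 + 8i| = sqrt(49 + 64)
Step 4: = 10.6301

10.6301


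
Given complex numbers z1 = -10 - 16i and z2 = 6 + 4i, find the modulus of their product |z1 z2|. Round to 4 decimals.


Step 1: |z1| = sqrt((-10)^2 + (-16)^2) = sqrt(356)
Step 2: |z2| = sqrt(6^2 + 4^2) = sqrt(52)
Step 3: |z1*z2| = |z1|*|z2| = sqrt(356) * sqrt(52) = sqrt(356 * 52) = sqrt(18512)
Step 4: = 136.0588

136.0588


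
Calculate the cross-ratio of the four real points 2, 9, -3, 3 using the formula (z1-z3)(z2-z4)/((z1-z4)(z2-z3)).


Step 1: (z1-z3)(z2-z4) = 5 * 6 = 30
Step 2: (z1-z4)(z2-z3) = (-1) * 12 = -12
Step 3: Cross-ratio = -30/12 = -5/2

-5/2


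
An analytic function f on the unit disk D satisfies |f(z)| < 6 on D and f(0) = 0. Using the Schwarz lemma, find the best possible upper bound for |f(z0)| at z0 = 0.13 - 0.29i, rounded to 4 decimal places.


Step 1: g = f/6 maps D -> D with g(0) = 0, so by the Schwarz lemma |g(z)| <= |z|, i.e. |f(z)| <= 6|z|; this is sharp (f(z) = 6z).
Step 2: |z0|^2 = 0.13^2 + (-0.29)^2 = 0.101
Step 3: |z0| = sqrt(0.101) = 0.317805
Step 4: Best bound = 6 * |z0| = 6 * 0.317805 = 1.9068

1.9068


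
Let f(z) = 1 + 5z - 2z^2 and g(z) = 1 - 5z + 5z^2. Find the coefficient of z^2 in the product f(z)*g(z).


Step 1: z^2 term in f*g comes from: (1)*(5z^2) + (5z)*(-5z) + (-2z^2)*(1)
Step 2: = 5 - 25 - 2
Step 3: = -22

-22


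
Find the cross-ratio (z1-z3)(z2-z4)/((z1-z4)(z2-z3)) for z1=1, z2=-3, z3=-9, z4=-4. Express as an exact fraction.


Step 1: (z1-z3)(z2-z4) = 10 * 1 = 10
Step 2: (z1-z4)(z2-z3) = 5 * 6 = 30
Step 3: Cross-ratio = 10/30 = 1/3

1/3


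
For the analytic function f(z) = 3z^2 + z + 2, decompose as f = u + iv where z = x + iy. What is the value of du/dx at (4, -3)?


Step 1: f(z) = 3(x+iy)^2 + (x+iy) + 2
Step 2: u = 3(x^2 - y^2) + x + 2
Step 3: u_x = 6x + 1
Step 4: At (4, -3): u_x = 24 + 1 = 25

25


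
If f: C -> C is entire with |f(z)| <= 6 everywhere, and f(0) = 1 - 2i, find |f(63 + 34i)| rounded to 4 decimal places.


Step 1: By Liouville's theorem, a bounded entire function is constant.
Step 2: f(z) = f(0) = 1 - 2i for all z.
Step 3: |f(w)| = |1 - 2i| = sqrt(1 + 4)
Step 4: = 2.2361

2.2361


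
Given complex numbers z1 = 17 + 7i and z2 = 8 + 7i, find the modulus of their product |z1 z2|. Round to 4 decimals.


Step 1: |z1| = sqrt(17^2 + 7^2) = sqrt(338)
Step 2: |z2| = sqrt(8^2 + 7^2) = sqrt(113)
Step 3: |z1*z2| = |z1|*|z2| = sqrt(338) * sqrt(113) = sqrt(338 * 113) = sqrt(38194)
Step 4: = 195.4329

195.4329


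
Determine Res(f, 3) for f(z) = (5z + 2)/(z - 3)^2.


Step 1: Pole of order 2 at z = 3
Step 2: Res = lim d/dz [(z - 3)^2 * f(z)] as z -> 3
Step 3: (z - 3)^2 * f(z) = 5z + 2
Step 4: d/dz[5z + 2] = 5

5


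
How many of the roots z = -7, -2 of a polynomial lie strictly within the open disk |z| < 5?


Step 1: Check each root:
  z = -7: |-7| = 7 >= 5
  z = -2: |-2| = 2 < 5
Step 2: Count = 1

1


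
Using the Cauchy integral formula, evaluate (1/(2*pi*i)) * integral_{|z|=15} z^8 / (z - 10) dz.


Step 1: f(z) = z^8, a = 10 is inside |z| = 15
Step 2: By Cauchy integral formula: (1/(2pi*i)) * integral = f(a)
Step 3: f(10) = 10^8 = 100000000

100000000


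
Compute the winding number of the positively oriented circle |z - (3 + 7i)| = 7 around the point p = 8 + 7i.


Step 1: Center c = (3, 7), radius = 7
Step 2: |p - c|^2 = 5^2 + 0^2 = 25
Step 3: r^2 = 49
Step 4: |p-c| < r so winding number = 1

1


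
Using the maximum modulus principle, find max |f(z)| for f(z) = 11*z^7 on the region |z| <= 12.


Step 1: On |z| = 12, |f(z)| = 11 * |z|^7 = 11 * 12^7
Step 2: By maximum modulus principle, maximum is on boundary.
Step 3: Maximum = 11 * 35831808 = 394149888

394149888


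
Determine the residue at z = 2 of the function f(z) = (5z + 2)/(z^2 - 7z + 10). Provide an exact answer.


Step 1: Q(z) = z^2 - 7z + 10 = (z - 2)(z - 5)
Step 2: Q'(z) = 2z - 7
Step 3: Q'(2) = -3, P(2) = 12
Step 4: Res = P(2)/Q'(2) = 12/(-3) = -4

-4


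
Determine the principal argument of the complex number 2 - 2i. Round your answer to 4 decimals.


Step 1: z = 2 - 2i
Step 2: arg(z) = atan2(-2, 2)
Step 3: arg(z) = -0.7854

-0.7854


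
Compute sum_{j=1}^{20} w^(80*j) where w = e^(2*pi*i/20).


Step 1: The sum sum_{j=1}^{n} w^(k*j) equals n if n | k, else 0.
Step 2: Here n = 20, k = 80
Step 3: Does n divide k? 20 | 80 -> True
Step 4: Sum = 20

20


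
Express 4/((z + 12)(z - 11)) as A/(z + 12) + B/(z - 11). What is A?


Step 1: Multiply both sides by (z + 12) and set z = -12
Step 2: A = 4 / (-12 - 11)
Step 3: A = 4 / (-23)
Step 4: A = -4/23

-4/23


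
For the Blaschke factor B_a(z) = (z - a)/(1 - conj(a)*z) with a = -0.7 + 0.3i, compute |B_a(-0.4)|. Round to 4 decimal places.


Step 1: Numerator z0 - a = -0.4 - (-0.7 + 0.3i) = 0.3 - 0.3i
Step 2: Denominator 1 - conj(a)*z0 = 1 - (-0.7 - 0.3i)*(-0.4) = 0.72 - 0.12i
Step 3: |z0 - a|^2 = 0.3^2 + (-0.3)^2 = 0.18; |1 - conj(a)*z0|^2 = 0.72^2 + (-0.12)^2 = 0.5328
Step 4: |B_a(-0.4)| = sqrt(0.18 / 0.5328) = sqrt(0.337838)
Step 5: = 0.5812

0.5812


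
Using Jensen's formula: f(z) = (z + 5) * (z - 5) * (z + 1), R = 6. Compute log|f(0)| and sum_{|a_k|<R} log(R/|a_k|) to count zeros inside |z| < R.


Jensen's formula: (1/2pi)*integral log|f(Re^it)|dt = log|f(0)| + sum_{|a_k|<R} log(R/|a_k|)
Step 1: f(0) = 5 * (-5) * 1 = -25
Step 2: log|f(0)| = log|-5| + log|5| + log|-1| = 3.2189
Step 3: Zeros inside |z| < 6: -5, 5, -1
Step 4: Jensen sum = log(6/5) + log(6/5) + log(6/1) = 2.1564
Step 5: n(R) = number of terms in the Jensen sum = count of zeros inside |z| < 6 = 3

3


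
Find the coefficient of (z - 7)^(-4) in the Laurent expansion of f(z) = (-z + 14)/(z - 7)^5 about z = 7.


Step 1: Write the numerator in powers of (z - 7): -z + 14 = -(z - 7) + (-1*7 + 14) = -(z - 7) + 7
Step 2: Divide by (z - 7)^5: f(z) = 7(z - 7)^(-5) - (z - 7)^(-4)
Step 3: This finite sum is the Laurent series of f about z = 7.
Step 4: Coefficient of (z - 7)^(-4) = coefficient of (z - 7) in the re-centred numerator = -1

-1


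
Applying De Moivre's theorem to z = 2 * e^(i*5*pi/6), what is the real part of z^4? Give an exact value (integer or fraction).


Step 1: By De Moivre's theorem, z^4 = 2^4 * e^(i*4*5*pi/6) = 16 * (cos(10*pi/3) + i*sin(10*pi/3))
Step 2: |z|^4 = 2^4 = 16
Step 3: Reduce the angle mod 2*pi: 10*pi/3 - 2*pi = 4*pi/3
Step 4: cos(4*pi/3) = -1/2
Step 5: Re(z^4) = 16 * (-1/2) = -8

-8


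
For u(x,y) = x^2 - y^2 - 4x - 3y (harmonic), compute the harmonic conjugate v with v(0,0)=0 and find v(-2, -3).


Step 1: v_x = -u_y = 2y + 3
Step 2: v_y = u_x = 2x - 4
Step 3: v = 2xy + 3x - 4y + C
Step 4: v(0,0) = 0 => C = 0
Step 5: v(-2, -3) = 18

18


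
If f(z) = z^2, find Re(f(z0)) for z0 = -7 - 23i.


Step 1: z0 = -7 - 23i
Step 2: z0^2 = (-7)^2 - (-23)^2 + 322i
Step 3: real part = 49 - 529 = -480

-480


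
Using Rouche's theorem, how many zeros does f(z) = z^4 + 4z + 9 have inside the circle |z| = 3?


Step 1: On |z| = 3 the three terms have sizes |z^4| = 3^4 = 81, |4z| = 4*3 = 12, |9| = 9
Step 2: The dominant term is g(z) = z^4; let h(z) = 4z + 9 so f = g + h
Step 3: On |z| = 3: |g| = 81 and |h| <= 12 + 9 = 21
Step 4: Since 81 > 21, |h| < |g| on |z| = 3, so by Rouche f has the same number of zeros as g inside |z| < 3
Step 5: g(z) = z^4 has 4 zeros (all at the origin) inside |z| < 3. Answer = 4

4


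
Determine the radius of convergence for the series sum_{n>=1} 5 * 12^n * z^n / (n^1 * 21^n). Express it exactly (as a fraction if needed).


Step 1: General term a_n = 5 * 12^n / (n^1 * 21^n)
Step 2: By the root test, |a_n|^(1/n) = 5^(1/n) * 12 / (n^(1/n) * 21) -> 12/21 as n -> infinity (since 5^(1/n) -> 1 and n^(1/n) -> 1)
Step 3: R = 1/lim|a_n|^(1/n) = 21/12 = 7/4

7/4


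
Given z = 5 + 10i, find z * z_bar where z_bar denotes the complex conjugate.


Step 1: conj(z) = 5 - 10i
Step 2: z * conj(z) = 5^2 + 10^2
Step 3: = 25 + 100 = 125

125


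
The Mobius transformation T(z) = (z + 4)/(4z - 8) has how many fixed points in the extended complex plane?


Step 1: Fixed points satisfy T(z) = z
Step 2: 4z^2 - 9z - 4 = 0
Step 3: Discriminant = (-9)^2 - 4*4*(-4) = 145
Step 4: Number of fixed points = 2

2


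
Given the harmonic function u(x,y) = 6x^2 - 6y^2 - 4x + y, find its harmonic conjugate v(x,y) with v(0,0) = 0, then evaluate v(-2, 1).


Step 1: v_x = -u_y = 12y - 1
Step 2: v_y = u_x = 12x - 4
Step 3: v = 12xy - x - 4y + C
Step 4: v(0,0) = 0 => C = 0
Step 5: v(-2, 1) = -26

-26


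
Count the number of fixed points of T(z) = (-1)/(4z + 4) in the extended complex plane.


Step 1: Fixed points satisfy T(z) = z
Step 2: 4z^2 + 4z + 1 = 0
Step 3: Discriminant = 4^2 - 4*4*1 = 0
Step 4: Number of fixed points = 1

1


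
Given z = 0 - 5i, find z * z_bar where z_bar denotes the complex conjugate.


Step 1: conj(z) = 0 + 5i
Step 2: z * conj(z) = 0^2 + (-5)^2
Step 3: = 0 + 25 = 25

25


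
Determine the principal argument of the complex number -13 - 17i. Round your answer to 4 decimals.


Step 1: z = -13 - 17i
Step 2: arg(z) = atan2(-17, -13)
Step 3: arg(z) = -2.2236

-2.2236


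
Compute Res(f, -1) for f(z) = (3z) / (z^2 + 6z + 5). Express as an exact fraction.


Step 1: Q(z) = z^2 + 6z + 5 = (z + 1)(z + 5)
Step 2: Q'(z) = 2z + 6
Step 3: Q'(-1) = 4, P(-1) = -3
Step 4: Res = P(-1)/Q'(-1) = -3/4 = -3/4

-3/4


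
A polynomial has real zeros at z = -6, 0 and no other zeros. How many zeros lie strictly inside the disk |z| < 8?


Step 1: Check each root:
  z = -6: |-6| = 6 < 8
  z = 0: |0| = 0 < 8
Step 2: Count = 2

2


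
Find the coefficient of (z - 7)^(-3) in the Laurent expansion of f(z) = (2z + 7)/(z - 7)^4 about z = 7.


Step 1: Write the numerator in powers of (z - 7): 2z + 7 = 2(z - 7) + (2*7 + 7) = 2(z - 7) + 21
Step 2: Divide by (z - 7)^4: f(z) = 21(z - 7)^(-4) + 2(z - 7)^(-3)
Step 3: This finite sum is the Laurent series of f about z = 7.
Step 4: Coefficient of (z - 7)^(-3) = coefficient of (z - 7) in the re-centred numerator = 2

2


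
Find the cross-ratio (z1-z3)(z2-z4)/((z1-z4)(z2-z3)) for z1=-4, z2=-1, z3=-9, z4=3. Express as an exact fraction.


Step 1: (z1-z3)(z2-z4) = 5 * (-4) = -20
Step 2: (z1-z4)(z2-z3) = (-7) * 8 = -56
Step 3: Cross-ratio = 20/56 = 5/14

5/14


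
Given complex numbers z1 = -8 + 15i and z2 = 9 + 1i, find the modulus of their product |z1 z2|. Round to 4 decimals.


Step 1: |z1| = sqrt((-8)^2 + 15^2) = sqrt(289)
Step 2: |z2| = sqrt(9^2 + 1^2) = sqrt(82)
Step 3: |z1*z2| = |z1|*|z2| = sqrt(289) * sqrt(82) = sqrt(289 * 82) = sqrt(23698)
Step 4: = 153.9415

153.9415


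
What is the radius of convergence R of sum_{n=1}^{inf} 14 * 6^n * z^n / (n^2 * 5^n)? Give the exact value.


Step 1: General term a_n = 14 * 6^n / (n^2 * 5^n)
Step 2: By the root test, |a_n|^(1/n) = 14^(1/n) * 6 / (n^(2/n) * 5) -> 6/5 as n -> infinity (since 14^(1/n) -> 1 and n^(2/n) -> 1)
Step 3: R = 1/lim|a_n|^(1/n) = 5/6

5/6


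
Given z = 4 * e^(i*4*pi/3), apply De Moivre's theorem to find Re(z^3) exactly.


Step 1: By De Moivre's theorem, z^3 = 4^3 * e^(i*3*4*pi/3) = 64 * (cos(4*pi) + i*sin(4*pi))
Step 2: |z|^3 = 4^3 = 64
Step 3: Reduce the angle mod 2*pi: 4*pi - 4*pi = 0
Step 4: cos(0) = 1
Step 5: Re(z^3) = 64 * 1 = 64

64


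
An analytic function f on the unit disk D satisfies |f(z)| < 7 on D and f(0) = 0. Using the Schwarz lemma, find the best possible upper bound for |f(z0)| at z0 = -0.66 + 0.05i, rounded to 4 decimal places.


Step 1: g = f/7 maps D -> D with g(0) = 0, so by the Schwarz lemma |g(z)| <= |z|, i.e. |f(z)| <= 7|z|; this is sharp (f(z) = 7z).
Step 2: |z0|^2 = (-0.66)^2 + 0.05^2 = 0.4381
Step 3: |z0| = sqrt(0.4381) = 0.661891
Step 4: Best bound = 7 * |z0| = 7 * 0.661891 = 4.6332

4.6332


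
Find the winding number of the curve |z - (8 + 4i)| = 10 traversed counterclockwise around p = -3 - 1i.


Step 1: Center c = (8, 4), radius = 10
Step 2: |p - c|^2 = (-11)^2 + (-5)^2 = 146
Step 3: r^2 = 100
Step 4: |p-c| > r so winding number = 0

0


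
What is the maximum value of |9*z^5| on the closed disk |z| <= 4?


Step 1: On |z| = 4, |f(z)| = 9 * |z|^5 = 9 * 4^5
Step 2: By maximum modulus principle, maximum is on boundary.
Step 3: Maximum = 9 * 1024 = 9216

9216


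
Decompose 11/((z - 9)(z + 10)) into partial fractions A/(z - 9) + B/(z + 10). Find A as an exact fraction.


Step 1: Multiply both sides by (z - 9) and set z = 9
Step 2: A = 11 / (9 + 10)
Step 3: A = 11 / 19
Step 4: A = 11/19

11/19


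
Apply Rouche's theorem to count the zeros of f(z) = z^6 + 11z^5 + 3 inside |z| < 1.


Step 1: On |z| = 1 the three terms have sizes |z^6| = 1^6 = 1, |11z^5| = 11*1^5 = 11, |3| = 3
Step 2: The dominant term is g(z) = 11z^5; let h(z) = z^6 + 3 so f = g + h
Step 3: On |z| = 1: |g| = 11 and |h| <= 1 + 3 = 4
Step 4: Since 11 > 4, |h| < |g| on |z| = 1, so by Rouche f has the same number of zeros as g inside |z| < 1
Step 5: g(z) = 11z^5 has 5 zeros (at the origin, multiplicity 5) inside |z| < 1. Answer = 5

5


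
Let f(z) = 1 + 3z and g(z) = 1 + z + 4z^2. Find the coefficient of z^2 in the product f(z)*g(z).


Step 1: z^2 term in f*g comes from: (1)*(4z^2) + (3z)*(z) + (0)*(1)
Step 2: = 4 + 3 + 0
Step 3: = 7

7


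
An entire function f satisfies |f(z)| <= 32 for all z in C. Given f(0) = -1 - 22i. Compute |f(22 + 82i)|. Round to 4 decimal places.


Step 1: By Liouville's theorem, a bounded entire function is constant.
Step 2: f(z) = f(0) = -1 - 22i for all z.
Step 3: |f(w)| = |-1 - 22i| = sqrt(1 + 484)
Step 4: = 22.0227

22.0227


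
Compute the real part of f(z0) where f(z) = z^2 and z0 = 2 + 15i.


Step 1: z0 = 2 + 15i
Step 2: z0^2 = 2^2 - 15^2 + 60i
Step 3: real part = 4 - 225 = -221

-221


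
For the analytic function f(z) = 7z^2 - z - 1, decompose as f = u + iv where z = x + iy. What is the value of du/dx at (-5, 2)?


Step 1: f(z) = 7(x+iy)^2 - (x+iy) - 1
Step 2: u = 7(x^2 - y^2) - x - 1
Step 3: u_x = 14x - 1
Step 4: At (-5, 2): u_x = -70 - 1 = -71

-71


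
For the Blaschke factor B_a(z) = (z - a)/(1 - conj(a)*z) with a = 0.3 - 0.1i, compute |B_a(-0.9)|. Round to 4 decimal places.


Step 1: Numerator z0 - a = -0.9 - (0.3 - 0.1i) = -1.2 + 0.1i
Step 2: Denominator 1 - conj(a)*z0 = 1 - (0.3 + 0.1i)*(-0.9) = 1.27 + 0.09i
Step 3: |z0 - a|^2 = (-1.2)^2 + 0.1^2 = 1.45; |1 - conj(a)*z0|^2 = 1.27^2 + 0.09^2 = 1.621
Step 4: |B_a(-0.9)| = sqrt(1.45 / 1.621) = sqrt(0.89451)
Step 5: = 0.9458

0.9458


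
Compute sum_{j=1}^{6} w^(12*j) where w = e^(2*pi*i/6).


Step 1: The sum sum_{j=1}^{n} w^(k*j) equals n if n | k, else 0.
Step 2: Here n = 6, k = 12
Step 3: Does n divide k? 6 | 12 -> True
Step 4: Sum = 6

6


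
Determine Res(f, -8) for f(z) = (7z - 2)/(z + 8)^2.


Step 1: Pole of order 2 at z = -8
Step 2: Res = lim d/dz [(z + 8)^2 * f(z)] as z -> -8
Step 3: (z + 8)^2 * f(z) = 7z - 2
Step 4: d/dz[7z - 2] = 7

7


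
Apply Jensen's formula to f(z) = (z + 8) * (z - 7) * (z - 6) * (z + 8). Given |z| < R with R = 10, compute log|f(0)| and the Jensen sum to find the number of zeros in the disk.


Jensen's formula: (1/2pi)*integral log|f(Re^it)|dt = log|f(0)| + sum_{|a_k|<R} log(R/|a_k|)
Step 1: f(0) = 8 * (-7) * (-6) * 8 = 2688
Step 2: log|f(0)| = log|-8| + log|7| + log|6| + log|-8| = 7.8966
Step 3: Zeros inside |z| < 10: -8, 7, 6, -8
Step 4: Jensen sum = log(10/8) + log(10/7) + log(10/6) + log(10/8) = 1.3138
Step 5: n(R) = number of terms in the Jensen sum = count of zeros inside |z| < 10 = 4

4


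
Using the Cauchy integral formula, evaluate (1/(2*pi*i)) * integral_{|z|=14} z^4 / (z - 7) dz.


Step 1: f(z) = z^4, a = 7 is inside |z| = 14
Step 2: By Cauchy integral formula: (1/(2pi*i)) * integral = f(a)
Step 3: f(7) = 7^4 = 2401

2401


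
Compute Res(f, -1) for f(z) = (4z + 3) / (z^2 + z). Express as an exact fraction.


Step 1: Q(z) = z^2 + z = (z + 1)(z)
Step 2: Q'(z) = 2z + 1
Step 3: Q'(-1) = -1, P(-1) = -1
Step 4: Res = P(-1)/Q'(-1) = -1/(-1) = 1

1


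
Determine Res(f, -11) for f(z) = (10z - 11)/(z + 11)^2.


Step 1: Pole of order 2 at z = -11
Step 2: Res = lim d/dz [(z + 11)^2 * f(z)] as z -> -11
Step 3: (z + 11)^2 * f(z) = 10z - 11
Step 4: d/dz[10z - 11] = 10

10


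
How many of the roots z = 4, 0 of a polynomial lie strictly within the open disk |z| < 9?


Step 1: Check each root:
  z = 4: |4| = 4 < 9
  z = 0: |0| = 0 < 9
Step 2: Count = 2

2


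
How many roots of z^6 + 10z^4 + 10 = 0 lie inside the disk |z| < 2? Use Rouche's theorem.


Step 1: On |z| = 2 the three terms have sizes |z^6| = 2^6 = 64, |10z^4| = 10*2^4 = 160, |10| = 10
Step 2: The dominant term is g(z) = 10z^4; let h(z) = z^6 + 10 so f = g + h
Step 3: On |z| = 2: |g| = 160 and |h| <= 64 + 10 = 74
Step 4: Since 160 > 74, |h| < |g| on |z| = 2, so by Rouche f has the same number of zeros as g inside |z| < 2
Step 5: g(z) = 10z^4 has 4 zeros (at the origin, multiplicity 4) inside |z| < 2. Answer = 4

4


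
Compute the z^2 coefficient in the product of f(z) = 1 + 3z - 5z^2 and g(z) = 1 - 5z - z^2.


Step 1: z^2 term in f*g comes from: (1)*(-z^2) + (3z)*(-5z) + (-5z^2)*(1)
Step 2: = -1 - 15 - 5
Step 3: = -21

-21


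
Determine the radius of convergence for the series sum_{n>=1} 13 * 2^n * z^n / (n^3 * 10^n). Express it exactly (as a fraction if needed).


Step 1: General term a_n = 13 * 2^n / (n^3 * 10^n)
Step 2: By the root test, |a_n|^(1/n) = 13^(1/n) * 2 / (n^(3/n) * 10) -> 2/10 as n -> infinity (since 13^(1/n) -> 1 and n^(3/n) -> 1)
Step 3: R = 1/lim|a_n|^(1/n) = 10/2 = 5

5


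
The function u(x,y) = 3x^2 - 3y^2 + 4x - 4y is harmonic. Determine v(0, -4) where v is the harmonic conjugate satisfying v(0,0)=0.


Step 1: v_x = -u_y = 6y + 4
Step 2: v_y = u_x = 6x + 4
Step 3: v = 6xy + 4x + 4y + C
Step 4: v(0,0) = 0 => C = 0
Step 5: v(0, -4) = -16

-16


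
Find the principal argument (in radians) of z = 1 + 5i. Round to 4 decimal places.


Step 1: z = 1 + 5i
Step 2: arg(z) = atan2(5, 1)
Step 3: arg(z) = 1.3734

1.3734


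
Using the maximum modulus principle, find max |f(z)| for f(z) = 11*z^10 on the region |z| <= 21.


Step 1: On |z| = 21, |f(z)| = 11 * |z|^10 = 11 * 21^10
Step 2: By maximum modulus principle, maximum is on boundary.
Step 3: Maximum = 11 * 16679880978201 = 183478690760211

183478690760211


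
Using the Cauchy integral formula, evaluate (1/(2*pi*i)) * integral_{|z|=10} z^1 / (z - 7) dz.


Step 1: f(z) = z^1, a = 7 is inside |z| = 10
Step 2: By Cauchy integral formula: (1/(2pi*i)) * integral = f(a)
Step 3: f(7) = 7^1 = 7

7


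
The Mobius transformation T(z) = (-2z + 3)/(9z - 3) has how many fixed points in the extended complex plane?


Step 1: Fixed points satisfy T(z) = z
Step 2: 9z^2 - z - 3 = 0
Step 3: Discriminant = (-1)^2 - 4*9*(-3) = 109
Step 4: Number of fixed points = 2

2


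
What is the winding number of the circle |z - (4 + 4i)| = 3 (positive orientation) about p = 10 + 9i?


Step 1: Center c = (4, 4), radius = 3
Step 2: |p - c|^2 = 6^2 + 5^2 = 61
Step 3: r^2 = 9
Step 4: |p-c| > r so winding number = 0

0


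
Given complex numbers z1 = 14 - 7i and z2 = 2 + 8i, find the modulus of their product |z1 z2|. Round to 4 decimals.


Step 1: |z1| = sqrt(14^2 + (-7)^2) = sqrt(245)
Step 2: |z2| = sqrt(2^2 + 8^2) = sqrt(68)
Step 3: |z1*z2| = |z1|*|z2| = sqrt(245) * sqrt(68) = sqrt(245 * 68) = sqrt(16660)
Step 4: = 129.0736

129.0736


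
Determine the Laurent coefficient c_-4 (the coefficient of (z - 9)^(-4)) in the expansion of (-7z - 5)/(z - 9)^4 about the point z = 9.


Step 1: Write the numerator in powers of (z - 9): -7z - 5 = -7(z - 9) + (-7*9 - 5) = -7(z - 9) - 68
Step 2: Divide by (z - 9)^4: f(z) = -68(z - 9)^(-4) - 7(z - 9)^(-3)
Step 3: This finite sum is the Laurent series of f about z = 9.
Step 4: Coefficient of (z - 9)^(-4) = -7*9 - 5 = -68

-68
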